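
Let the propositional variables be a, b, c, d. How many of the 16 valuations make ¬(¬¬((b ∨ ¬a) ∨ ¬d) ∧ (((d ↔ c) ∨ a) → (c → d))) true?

4

Initial set: {¬(¬¬((b ∨ ¬a) ∨ ¬d) ∧ (((d ↔ c) ∨ a) → (c → d)))}.
¬(¬¬((b ∨ ¬a) ∨ ¬d) ∧ (((d ↔ c) ∨ a) → (c → d))): β-rule — branch into ¬¬¬((b ∨ ¬a) ∨ ¬d)  //  ¬(((d ↔ c) ∨ a) → (c → d)).
  branch 1 (add ¬¬¬((b ∨ ¬a) ∨ ¬d)):
    ¬¬¬((b ∨ ¬a) ∨ ¬d): drop double negation, giving ¬((b ∨ ¬a) ∨ ¬d).
    ¬((b ∨ ¬a) ∨ ¬d): α-rule — add ¬(b ∨ ¬a), ¬¬d.
    ¬(b ∨ ¬a): α-rule — add ¬b, ¬¬a.
    ○ open, literals {a=1, b=0, d=1}.
  branch 2 (add ¬(((d ↔ c) ∨ a) → (c → d))):
    ¬(((d ↔ c) ∨ a) → (c → d)): α-rule — add ((d ↔ c) ∨ a), ¬(c → d).
    ¬(c → d): α-rule — add c, ¬d.
    ((d ↔ c) ∨ a): β-rule — branch into (d ↔ c)  //  a.
      branch 2.1 (add (d ↔ c)):
        (d ↔ c): β-rule — branch into d, c  //  ¬d, ¬c.
          branch 2.1.1 (add d, c):
            × closes — contains both d and ¬d.
          branch 2.1.2 (add ¬d, ¬c):
            × closes — contains both c and ¬c.
      branch 2.2 (add a):
        ○ open, literals {a=1, c=1, d=0}.
2 branches closed, 2 open.
Each open branch fixes some atoms; the unmentioned ones are free. Counting distinct full assignments: branch {a=1, b=0, d=1} (c) contributes 2 new; branch {a=1, c=1, d=0} (b) contributes 2 new. Total: 4.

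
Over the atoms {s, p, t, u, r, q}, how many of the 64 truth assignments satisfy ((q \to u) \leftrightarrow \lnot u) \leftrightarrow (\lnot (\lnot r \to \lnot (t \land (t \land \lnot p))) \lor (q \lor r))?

Initial set: {T (((q \to u) \leftrightarrow \lnot u) \leftrightarrow (\lnot (\lnot r \to \lnot (t \land (t \land \lnot p))) \lor (q \lor r)))}.
T (((q \to u) \leftrightarrow \lnot u) \leftrightarrow (\lnot (\lnot r \to \lnot (t \land (t \land \lnot p))) \lor (q \lor r))): β-rule — branch into T ((q \to u) \leftrightarrow \lnot u), T (\lnot (\lnot r \to \lnot (t \land (t \land \lnot p))) \lor (q \lor r))  //  F ((q \to u) \leftrightarrow \lnot u), F (\lnot (\lnot r \to \lnot (t \land (t \land \lnot p))) \lor (q \lor r)).
  branch 1 (add T ((q \to u) \leftrightarrow \lnot u), T (\lnot (\lnot r \to \lnot (t \land (t \land \lnot p))) \lor (q \lor r))):
    T ((q \to u) \leftrightarrow \lnot u): β-rule — branch into T (q \to u), T \lnot u  //  F (q \to u), F \lnot u.
      branch 1.1 (add T (q \to u), T \lnot u):
        T (\lnot (\lnot r \to \lnot (t \land (t \land \lnot p))) \lor (q \lor r)): β-rule — branch into T \lnot (\lnot r \to \lnot (t \land (t \land \lnot p)))  //  T (q \lor r).
          branch 1.1.1 (add T \lnot (\lnot r \to \lnot (t \land (t \land \lnot p)))):
            T \lnot (\lnot r \to \lnot (t \land (t \land \lnot p))): α-rule — add T \lnot r, F \lnot (t \land (t \land \lnot p)).
            F \lnot (t \land (t \land \lnot p)): α-rule — add T t, T (t \land \lnot p).
            T (t \land \lnot p): α-rule — add T t, T \lnot p.
            T (q \to u): β-rule — branch into F q  //  T u.
              branch 1.1.1.1 (add F q):
                ○ open, literals {p=0, q=0, r=0, t=1, u=0}.
              branch 1.1.1.2 (add T u):
                × closes — contains both u and \lnot u.
          branch 1.1.2 (add T (q \lor r)):
            T (q \to u): β-rule — branch into F q  //  T u.
              branch 1.1.2.1 (add F q):
                T (q \lor r): β-rule — branch into T q  //  T r.
                  branch 1.1.2.1.1 (add T q):
                    × closes — contains both q and \lnot q.
                  branch 1.1.2.1.2 (add T r):
                    ○ open, literals {q=0, r=1, u=0}.
              branch 1.1.2.2 (add T u):
                × closes — contains both u and \lnot u.
      branch 1.2 (add F (q \to u), F \lnot u):
        F (q \to u): α-rule — add T q, F u.
        × closes — contains both u and \lnot u.
  branch 2 (add F ((q \to u) \leftrightarrow \lnot u), F (\lnot (\lnot r \to \lnot (t \land (t \land \lnot p))) \lor (q \lor r))):
    F (\lnot (\lnot r \to \lnot (t \land (t \land \lnot p))) \lor (q \lor r)): α-rule — add F \lnot (\lnot r \to \lnot (t \land (t \land \lnot p))), F (q \lor r).
    F (q \lor r): α-rule — add F q, F r.
    F ((q \to u) \leftrightarrow \lnot u): β-rule — branch into T (q \to u), F \lnot u  //  F (q \to u), T \lnot u.
      branch 2.1 (add T (q \to u), F \lnot u):
        F \lnot (\lnot r \to \lnot (t \land (t \land \lnot p))): β-rule — branch into F \lnot r  //  T \lnot (t \land (t \land \lnot p)).
          branch 2.1.1 (add F \lnot r):
            × closes — contains both r and \lnot r.
          branch 2.1.2 (add T \lnot (t \land (t \land \lnot p))):
            T (q \to u): β-rule — branch into F q  //  T u.
              branch 2.1.2.1 (add F q):
                T \lnot (t \land (t \land \lnot p)): β-rule — branch into F t  //  F (t \land \lnot p).
                  branch 2.1.2.1.1 (add F t):
                    ○ open, literals {q=0, r=0, t=0, u=1}.
                  branch 2.1.2.1.2 (add F (t \land \lnot p)):
                    F (t \land \lnot p): β-rule — branch into F t  //  F \lnot p.
                      branch 2.1.2.1.2.1 (add F t):
                        ○ open, literals {q=0, r=0, t=0, u=1}.
                      branch 2.1.2.1.2.2 (add F \lnot p):
                        ○ open, literals {p=1, q=0, r=0, u=1}.
              branch 2.1.2.2 (add T u):
                T \lnot (t \land (t \land \lnot p)): β-rule — branch into F t  //  F (t \land \lnot p).
                  branch 2.1.2.2.1 (add F t):
                    ○ open, literals {q=0, r=0, t=0, u=1}.
                  branch 2.1.2.2.2 (add F (t \land \lnot p)):
                    F (t \land \lnot p): β-rule — branch into F t  //  F \lnot p.
                      branch 2.1.2.2.2.1 (add F t):
                        ○ open, literals {q=0, r=0, t=0, u=1}.
                      branch 2.1.2.2.2.2 (add F \lnot p):
                        ○ open, literals {p=1, q=0, r=0, u=1}.
      branch 2.2 (add F (q \to u), T \lnot u):
        F (q \to u): α-rule — add T q, F u.
        × closes — contains both q and \lnot q.
6 branches closed, 8 open.
Each open branch fixes some atoms; the unmentioned ones are free. Counting distinct full assignments: branch {p=0, q=0, r=0, t=1, u=0} (s) contributes 2 new; branch {q=0, r=1, u=0} (s, p, t) contributes 8 new; branch {q=0, r=0, t=0, u=1} (s, p) contributes 4 new; branch {q=0, r=0, t=0, u=1} (s, p) contributes 0 new; branch {p=1, q=0, r=0, u=1} (s, t) contributes 2 new; branch {q=0, r=0, t=0, u=1} (s, p) contributes 0 new; branch {q=0, r=0, t=0, u=1} (s, p) contributes 0 new; branch {p=1, q=0, r=0, u=1} (s, t) contributes 0 new. Total: 16.

16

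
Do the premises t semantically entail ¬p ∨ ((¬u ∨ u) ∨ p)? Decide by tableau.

Yes

Initial set: {t; ¬(¬p ∨ ((¬u ∨ u) ∨ p))}.
¬(¬p ∨ ((¬u ∨ u) ∨ p)): α-rule — add ¬¬p, ¬((¬u ∨ u) ∨ p).
¬((¬u ∨ u) ∨ p): α-rule — add ¬(¬u ∨ u), ¬p.
× closes — contains both p and ¬p.
All 1 branch closes.
Every branch closed, so the premises entail the conclusion.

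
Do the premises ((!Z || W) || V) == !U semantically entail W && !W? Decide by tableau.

No

Initial set: {(((!Z || W) || V) == !U); !(W && !W)}.
(((!Z || W) || V) == !U): β-rule — branch into ((!Z || W) || V), !U  //  !((!Z || W) || V), !!U.
  branch 1 (add ((!Z || W) || V), !U):
    !(W && !W): β-rule — branch into !W  //  !!W.
      branch 1.1 (add !W):
        ((!Z || W) || V): β-rule — branch into (!Z || W)  //  V.
          branch 1.1.1 (add (!Z || W)):
            (!Z || W): β-rule — branch into !Z  //  W.
              branch 1.1.1.1 (add !Z):
                ○ open, literals {U=F, W=F, Z=F}.
              branch 1.1.1.2 (add W):
                × closes — contains both W and !W.
          branch 1.1.2 (add V):
            ○ open, literals {U=F, V=T, W=F}.
      branch 1.2 (add !!W):
        ((!Z || W) || V): β-rule — branch into (!Z || W)  //  V.
          branch 1.2.1 (add (!Z || W)):
            (!Z || W): β-rule — branch into !Z  //  W.
              branch 1.2.1.1 (add !Z):
                ○ open, literals {U=F, W=T, Z=F}.
              branch 1.2.1.2 (add W):
                ○ open, literals {U=F, W=T}.
          branch 1.2.2 (add V):
            ○ open, literals {U=F, V=T, W=T}.
  branch 2 (add !((!Z || W) || V), !!U):
    !((!Z || W) || V): α-rule — add !(!Z || W), !V.
    !(!Z || W): α-rule — add !!Z, !W.
    !(W && !W): β-rule — branch into !W  //  !!W.
      branch 2.1 (add !W):
        ○ open, literals {U=T, V=F, W=F, Z=T}.
      branch 2.2 (add !!W):
        × closes — contains both W and !W.
2 branches closed, 6 open.
An open branch gives a countermodel: U=F, W=F, Z=F (unmentioned atoms arbitrary); the premises hold there but the conclusion fails.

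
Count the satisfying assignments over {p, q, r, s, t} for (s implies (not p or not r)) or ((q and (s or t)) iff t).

Initial set: {((s implies (not p or not r)) or ((q and (s or t)) iff t))}.
((s implies (not p or not r)) or ((q and (s or t)) iff t)): β-rule — branch into (s implies (not p or not r))  //  ((q and (s or t)) iff t).
  branch 1 (add (s implies (not p or not r))):
    (s implies (not p or not r)): β-rule — branch into not s  //  (not p or not r).
      branch 1.1 (add not s):
        ○ open, literals {s=false}.
      branch 1.2 (add (not p or not r)):
        (not p or not r): β-rule — branch into not p  //  not r.
          branch 1.2.1 (add not p):
            ○ open, literals {p=false}.
          branch 1.2.2 (add not r):
            ○ open, literals {r=false}.
  branch 2 (add ((q and (s or t)) iff t)):
    ((q and (s or t)) iff t): β-rule — branch into (q and (s or t)), t  //  not (q and (s or t)), not t.
      branch 2.1 (add (q and (s or t)), t):
        (q and (s or t)): α-rule — add q, (s or t).
        (s or t): β-rule — branch into s  //  t.
          branch 2.1.1 (add s):
            ○ open, literals {q=true, s=true, t=true}.
          branch 2.1.2 (add t):
            ○ open, literals {q=true, t=true}.
      branch 2.2 (add not (q and (s or t)), not t):
        not (q and (s or t)): β-rule — branch into not q  //  not (s or t).
          branch 2.2.1 (add not q):
            ○ open, literals {q=false, t=false}.
          branch 2.2.2 (add not (s or t)):
            not (s or t): α-rule — add not s, not t.
            ○ open, literals {s=false, t=false}.
0 branches closed, 7 open.
Each open branch fixes some atoms; the unmentioned ones are free. Counting distinct full assignments: branch {s=false} (p, q, r, t) contributes 16 new; branch {p=false} (q, r, s, t) contributes 8 new; branch {r=false} (p, q, s, t) contributes 4 new; branch {q=true, s=true, t=true} (p, r) contributes 1 new; branch {q=true, t=true} (p, r, s) contributes 0 new; branch {q=false, t=false} (p, r, s) contributes 1 new; branch {s=false, t=false} (p, q, r) contributes 0 new. Total: 30.

30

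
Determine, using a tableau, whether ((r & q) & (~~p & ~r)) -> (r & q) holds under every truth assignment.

Assume the negation and expand:
Initial set: {~(((r & q) & (~~p & ~r)) -> (r & q))}.
~(((r & q) & (~~p & ~r)) -> (r & q)): α-rule — add ((r & q) & (~~p & ~r)), ~(r & q).
((r & q) & (~~p & ~r)): α-rule — add (r & q), (~~p & ~r).
(r & q): α-rule — add r, q.
(~~p & ~r): α-rule — add ~~p, ~r.
× closes — contains both r and ~r.
All 1 branch closes.
Every branch closed, so the negation is unsatisfiable and the formula is valid.

Valid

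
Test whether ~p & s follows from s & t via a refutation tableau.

No

Initial set: {(s & t); ~(~p & s)}.
(s & t): α-rule — add s, t.
~(~p & s): β-rule — branch into ~~p  //  ~s.
  branch 1 (add ~~p):
    ○ open, literals {p=true, s=true, t=true}.
  branch 2 (add ~s):
    × closes — contains both s and ~s.
1 branch closed, 1 open.
An open branch gives a countermodel: p=true, s=true, t=true (unmentioned atoms arbitrary); the premises hold there but the conclusion fails.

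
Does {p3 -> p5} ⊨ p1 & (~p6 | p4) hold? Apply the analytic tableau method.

Initial set: {(p3 -> p5); ~(p1 & (~p6 | p4))}.
(p3 -> p5): β-rule — branch into ~p3  //  p5.
  branch 1 (add ~p3):
    ~(p1 & (~p6 | p4)): β-rule — branch into ~p1  //  ~(~p6 | p4).
      branch 1.1 (add ~p1):
        ○ open, literals {p1=F, p3=F}.
      branch 1.2 (add ~(~p6 | p4)):
        ~(~p6 | p4): α-rule — add ~~p6, ~p4.
        ○ open, literals {p3=F, p4=F, p6=T}.
  branch 2 (add p5):
    ~(p1 & (~p6 | p4)): β-rule — branch into ~p1  //  ~(~p6 | p4).
      branch 2.1 (add ~p1):
        ○ open, literals {p1=F, p5=T}.
      branch 2.2 (add ~(~p6 | p4)):
        ~(~p6 | p4): α-rule — add ~~p6, ~p4.
        ○ open, literals {p4=F, p5=T, p6=T}.
0 branches closed, 4 open.
An open branch gives a countermodel: p1=F, p3=F (unmentioned atoms arbitrary); the premises hold there but the conclusion fails.

No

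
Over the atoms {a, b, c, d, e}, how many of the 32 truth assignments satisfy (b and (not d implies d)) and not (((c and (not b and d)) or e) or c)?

2

Initial set: {((b and (not d implies d)) and not (((c and (not b and d)) or e) or c))}.
((b and (not d implies d)) and not (((c and (not b and d)) or e) or c)): α-rule — add (b and (not d implies d)), not (((c and (not b and d)) or e) or c).
(b and (not d implies d)): α-rule — add b, (not d implies d).
not (((c and (not b and d)) or e) or c): α-rule — add not ((c and (not b and d)) or e), not c.
not ((c and (not b and d)) or e): α-rule — add not (c and (not b and d)), not e.
(not d implies d): β-rule — branch into not not d  //  d.
  branch 1 (add not not d):
    not (c and (not b and d)): β-rule — branch into not c  //  not (not b and d).
      branch 1.1 (add not c):
        ○ open, literals {b=T, c=F, d=T, e=F}.
      branch 1.2 (add not (not b and d)):
        not (not b and d): β-rule — branch into not not b  //  not d.
          branch 1.2.1 (add not not b):
            ○ open, literals {b=T, c=F, d=T, e=F}.
          branch 1.2.2 (add not d):
            × closes — contains both d and not d.
  branch 2 (add d):
    not (c and (not b and d)): β-rule — branch into not c  //  not (not b and d).
      branch 2.1 (add not c):
        ○ open, literals {b=T, c=F, d=T, e=F}.
      branch 2.2 (add not (not b and d)):
        not (not b and d): β-rule — branch into not not b  //  not d.
          branch 2.2.1 (add not not b):
            ○ open, literals {b=T, c=F, d=T, e=F}.
          branch 2.2.2 (add not d):
            × closes — contains both d and not d.
2 branches closed, 4 open.
Each open branch fixes some atoms; the unmentioned ones are free. Counting distinct full assignments: branch {b=T, c=F, d=T, e=F} (a) contributes 2 new; branch {b=T, c=F, d=T, e=F} (a) contributes 0 new; branch {b=T, c=F, d=T, e=F} (a) contributes 0 new; branch {b=T, c=F, d=T, e=F} (a) contributes 0 new. Total: 2.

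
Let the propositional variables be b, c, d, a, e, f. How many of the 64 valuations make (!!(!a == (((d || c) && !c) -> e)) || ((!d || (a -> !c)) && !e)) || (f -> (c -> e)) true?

Initial set: {T ((!!(!a == (((d || c) && !c) -> e)) || ((!d || (a -> !c)) && !e)) || (f -> (c -> e)))}.
T ((!!(!a == (((d || c) && !c) -> e)) || ((!d || (a -> !c)) && !e)) || (f -> (c -> e))): β-rule — branch into T (!!(!a == (((d || c) && !c) -> e)) || ((!d || (a -> !c)) && !e))  //  T (f -> (c -> e)).
  branch 1 (add T (!!(!a == (((d || c) && !c) -> e)) || ((!d || (a -> !c)) && !e))):
    T (!!(!a == (((d || c) && !c) -> e)) || ((!d || (a -> !c)) && !e)): β-rule — branch into T !!(!a == (((d || c) && !c) -> e))  //  T ((!d || (a -> !c)) && !e).
      branch 1.1 (add T !!(!a == (((d || c) && !c) -> e))):
        T !!(!a == (((d || c) && !c) -> e)): drop double negation, giving T (!a == (((d || c) && !c) -> e)).
        T (!a == (((d || c) && !c) -> e)): β-rule — branch into T !a, T (((d || c) && !c) -> e)  //  F !a, F (((d || c) && !c) -> e).
          branch 1.1.1 (add T !a, T (((d || c) && !c) -> e)):
            T (((d || c) && !c) -> e): β-rule — branch into F ((d || c) && !c)  //  T e.
              branch 1.1.1.1 (add F ((d || c) && !c)):
                F ((d || c) && !c): β-rule — branch into F (d || c)  //  F !c.
                  branch 1.1.1.1.1 (add F (d || c)):
                    F (d || c): α-rule — add F d, F c.
                    ○ open, literals {a=0, c=0, d=0}.
                  branch 1.1.1.1.2 (add F !c):
                    ○ open, literals {a=0, c=1}.
              branch 1.1.1.2 (add T e):
                ○ open, literals {a=0, e=1}.
          branch 1.1.2 (add F !a, F (((d || c) && !c) -> e)):
            F (((d || c) && !c) -> e): α-rule — add T ((d || c) && !c), F e.
            T ((d || c) && !c): α-rule — add T (d || c), T !c.
            T (d || c): β-rule — branch into T d  //  T c.
              branch 1.1.2.1 (add T d):
                ○ open, literals {a=1, c=0, d=1, e=0}.
              branch 1.1.2.2 (add T c):
                × closes — contains both c and !c.
      branch 1.2 (add T ((!d || (a -> !c)) && !e)):
        T ((!d || (a -> !c)) && !e): α-rule — add T (!d || (a -> !c)), T !e.
        T (!d || (a -> !c)): β-rule — branch into T !d  //  T (a -> !c).
          branch 1.2.1 (add T !d):
            ○ open, literals {d=0, e=0}.
          branch 1.2.2 (add T (a -> !c)):
            T (a -> !c): β-rule — branch into F a  //  T !c.
              branch 1.2.2.1 (add F a):
                ○ open, literals {a=0, e=0}.
              branch 1.2.2.2 (add T !c):
                ○ open, literals {c=0, e=0}.
  branch 2 (add T (f -> (c -> e))):
    T (f -> (c -> e)): β-rule — branch into F f  //  T (c -> e).
      branch 2.1 (add F f):
        ○ open, literals {f=0}.
      branch 2.2 (add T (c -> e)):
        T (c -> e): β-rule — branch into F c  //  T e.
          branch 2.2.1 (add F c):
            ○ open, literals {c=0}.
          branch 2.2.2 (add T e):
            ○ open, literals {e=1}.
1 branch closed, 10 open.
Each open branch fixes some atoms; the unmentioned ones are free. Counting distinct full assignments: branch {a=0, c=0, d=0} (b, e, f) contributes 8 new; branch {a=0, c=1} (b, d, e, f) contributes 16 new; branch {a=0, e=1} (b, c, d, f) contributes 4 new; branch {a=1, c=0, d=1, e=0} (b, f) contributes 4 new; branch {d=0, e=0} (b, c, a, f) contributes 8 new; branch {a=0, e=0} (b, c, d, f) contributes 4 new; branch {c=0, e=0} (b, d, a, f) contributes 0 new; branch {f=0} (b, c, d, a, e) contributes 10 new; branch {c=0} (b, d, a, e, f) contributes 4 new; branch {e=1} (b, c, d, a, f) contributes 4 new. Total: 62.

62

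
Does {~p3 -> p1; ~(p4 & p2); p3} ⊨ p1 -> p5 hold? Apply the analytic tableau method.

Initial set: {T (~p3 -> p1); T ~(p4 & p2); T p3; F (p1 -> p5)}.
F (p1 -> p5): α-rule — add T p1, F p5.
T (~p3 -> p1): β-rule — branch into F ~p3  //  T p1.
  branch 1 (add F ~p3):
    T ~(p4 & p2): β-rule — branch into F p4  //  F p2.
      branch 1.1 (add F p4):
        ○ open, literals {p1=1, p3=1, p4=0, p5=0}.
      branch 1.2 (add F p2):
        ○ open, literals {p1=1, p2=0, p3=1, p5=0}.
  branch 2 (add T p1):
    T ~(p4 & p2): β-rule — branch into F p4  //  F p2.
      branch 2.1 (add F p4):
        ○ open, literals {p1=1, p3=1, p4=0, p5=0}.
      branch 2.2 (add F p2):
        ○ open, literals {p1=1, p2=0, p3=1, p5=0}.
0 branches closed, 4 open.
An open branch gives a countermodel: p1=1, p3=1, p4=0, p5=0 (unmentioned atoms arbitrary); the premises hold there but the conclusion fails.

No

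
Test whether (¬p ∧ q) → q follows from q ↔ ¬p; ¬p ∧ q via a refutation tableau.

Yes

Initial set: {(q ↔ ¬p); (¬p ∧ q); ¬((¬p ∧ q) → q)}.
(¬p ∧ q): α-rule — add ¬p, q.
¬((¬p ∧ q) → q): α-rule — add (¬p ∧ q), ¬q.
× closes — contains both q and ¬q.
All 1 branch closes.
Every branch closed, so the premises entail the conclusion.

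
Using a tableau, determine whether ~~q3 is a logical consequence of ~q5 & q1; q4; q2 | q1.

Initial set: {(~q5 & q1); q4; (q2 | q1); ~~~q3}.
(~q5 & q1): α-rule — add ~q5, q1.
~~~q3: drop double negation, giving ~q3.
(q2 | q1): β-rule — branch into q2  //  q1.
  branch 1 (add q2):
    ○ open, literals {q1=true, q2=true, q3=false, q4=true, q5=false}.
  branch 2 (add q1):
    ○ open, literals {q1=true, q3=false, q4=true, q5=false}.
0 branches closed, 2 open.
An open branch gives a countermodel: q1=true, q2=true, q3=false, q4=true, q5=false (unmentioned atoms arbitrary); the premises hold there but the conclusion fails.

No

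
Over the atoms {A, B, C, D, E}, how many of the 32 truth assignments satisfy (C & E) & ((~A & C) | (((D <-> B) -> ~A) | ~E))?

Initial set: {((C & E) & ((~A & C) | (((D <-> B) -> ~A) | ~E)))}.
((C & E) & ((~A & C) | (((D <-> B) -> ~A) | ~E))): α-rule — add (C & E), ((~A & C) | (((D <-> B) -> ~A) | ~E)).
(C & E): α-rule — add C, E.
((~A & C) | (((D <-> B) -> ~A) | ~E)): β-rule — branch into (~A & C)  //  (((D <-> B) -> ~A) | ~E).
  branch 1 (add (~A & C)):
    (~A & C): α-rule — add ~A, C.
    ○ open, literals {A=0, C=1, E=1}.
  branch 2 (add (((D <-> B) -> ~A) | ~E)):
    (((D <-> B) -> ~A) | ~E): β-rule — branch into ((D <-> B) -> ~A)  //  ~E.
      branch 2.1 (add ((D <-> B) -> ~A)):
        ((D <-> B) -> ~A): β-rule — branch into ~(D <-> B)  //  ~A.
          branch 2.1.1 (add ~(D <-> B)):
            ~(D <-> B): β-rule — branch into D, ~B  //  ~D, B.
              branch 2.1.1.1 (add D, ~B):
                ○ open, literals {B=0, C=1, D=1, E=1}.
              branch 2.1.1.2 (add ~D, B):
                ○ open, literals {B=1, C=1, D=0, E=1}.
          branch 2.1.2 (add ~A):
            ○ open, literals {A=0, C=1, E=1}.
      branch 2.2 (add ~E):
        × closes — contains both E and ~E.
1 branch closed, 4 open.
Each open branch fixes some atoms; the unmentioned ones are free. Counting distinct full assignments: branch {A=0, C=1, E=1} (B, D) contributes 4 new; branch {B=0, C=1, D=1, E=1} (A) contributes 1 new; branch {B=1, C=1, D=0, E=1} (A) contributes 1 new; branch {A=0, C=1, E=1} (B, D) contributes 0 new. Total: 6.

6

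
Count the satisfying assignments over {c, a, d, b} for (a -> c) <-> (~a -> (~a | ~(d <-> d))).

Initial set: {T ((a -> c) <-> (~a -> (~a | ~(d <-> d))))}.
T ((a -> c) <-> (~a -> (~a | ~(d <-> d)))): β-rule — branch into T (a -> c), T (~a -> (~a | ~(d <-> d)))  //  F (a -> c), F (~a -> (~a | ~(d <-> d))).
  branch 1 (add T (a -> c), T (~a -> (~a | ~(d <-> d)))):
    T (a -> c): β-rule — branch into F a  //  T c.
      branch 1.1 (add F a):
        T (~a -> (~a | ~(d <-> d))): β-rule — branch into F ~a  //  T (~a | ~(d <-> d)).
          branch 1.1.1 (add F ~a):
            × closes — contains both a and ~a.
          branch 1.1.2 (add T (~a | ~(d <-> d))):
            T (~a | ~(d <-> d)): β-rule — branch into T ~a  //  T ~(d <-> d).
              branch 1.1.2.1 (add T ~a):
                ○ open, literals {a=0}.
              branch 1.1.2.2 (add T ~(d <-> d)):
                T ~(d <-> d): β-rule — branch into T d, F d  //  F d, T d.
                  branch 1.1.2.2.1 (add T d, F d):
                    × closes — contains both d and ~d.
                  branch 1.1.2.2.2 (add F d, T d):
                    × closes — contains both d and ~d.
      branch 1.2 (add T c):
        T (~a -> (~a | ~(d <-> d))): β-rule — branch into F ~a  //  T (~a | ~(d <-> d)).
          branch 1.2.1 (add F ~a):
            ○ open, literals {a=1, c=1}.
          branch 1.2.2 (add T (~a | ~(d <-> d))):
            T (~a | ~(d <-> d)): β-rule — branch into T ~a  //  T ~(d <-> d).
              branch 1.2.2.1 (add T ~a):
                ○ open, literals {a=0, c=1}.
              branch 1.2.2.2 (add T ~(d <-> d)):
                T ~(d <-> d): β-rule — branch into T d, F d  //  F d, T d.
                  branch 1.2.2.2.1 (add T d, F d):
                    × closes — contains both d and ~d.
                  branch 1.2.2.2.2 (add F d, T d):
                    × closes — contains both d and ~d.
  branch 2 (add F (a -> c), F (~a -> (~a | ~(d <-> d)))):
    F (a -> c): α-rule — add T a, F c.
    F (~a -> (~a | ~(d <-> d))): α-rule — add T ~a, F (~a | ~(d <-> d)).
    × closes — contains both a and ~a.
6 branches closed, 3 open.
Each open branch fixes some atoms; the unmentioned ones are free. Counting distinct full assignments: branch {a=0} (c, d, b) contributes 8 new; branch {a=1, c=1} (d, b) contributes 4 new; branch {a=0, c=1} (d, b) contributes 0 new. Total: 12.

12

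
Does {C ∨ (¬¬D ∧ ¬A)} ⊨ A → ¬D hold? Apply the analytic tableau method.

No

Initial set: {T (C ∨ (¬¬D ∧ ¬A)); F (A → ¬D)}.
F (A → ¬D): α-rule — add T A, F ¬D.
T (C ∨ (¬¬D ∧ ¬A)): β-rule — branch into T C  //  T (¬¬D ∧ ¬A).
  branch 1 (add T C):
    ○ open, literals {A=true, C=true, D=true}.
  branch 2 (add T (¬¬D ∧ ¬A)):
    T (¬¬D ∧ ¬A): α-rule — add T ¬¬D, T ¬A.
    × closes — contains both A and ¬A.
1 branch closed, 1 open.
An open branch gives a countermodel: A=true, C=true, D=true (unmentioned atoms arbitrary); the premises hold there but the conclusion fails.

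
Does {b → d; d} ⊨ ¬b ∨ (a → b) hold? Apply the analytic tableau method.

Yes

Initial set: {T (b → d); T d; F (¬b ∨ (a → b))}.
F (¬b ∨ (a → b)): α-rule — add F ¬b, F (a → b).
F (a → b): α-rule — add T a, F b.
× closes — contains both b and ¬b.
All 1 branch closes.
Every branch closed, so the premises entail the conclusion.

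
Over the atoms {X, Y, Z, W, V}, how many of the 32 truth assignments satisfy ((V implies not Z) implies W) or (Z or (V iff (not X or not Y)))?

Initial set: {(((V implies not Z) implies W) or (Z or (V iff (not X or not Y))))}.
(((V implies not Z) implies W) or (Z or (V iff (not X or not Y)))): β-rule — branch into ((V implies not Z) implies W)  //  (Z or (V iff (not X or not Y))).
  branch 1 (add ((V implies not Z) implies W)):
    ((V implies not Z) implies W): β-rule — branch into not (V implies not Z)  //  W.
      branch 1.1 (add not (V implies not Z)):
        not (V implies not Z): α-rule — add V, not not Z.
        ○ open, literals {V=1, Z=1}.
      branch 1.2 (add W):
        ○ open, literals {W=1}.
  branch 2 (add (Z or (V iff (not X or not Y)))):
    (Z or (V iff (not X or not Y))): β-rule — branch into Z  //  (V iff (not X or not Y)).
      branch 2.1 (add Z):
        ○ open, literals {Z=1}.
      branch 2.2 (add (V iff (not X or not Y))):
        (V iff (not X or not Y)): β-rule — branch into V, (not X or not Y)  //  not V, not (not X or not Y).
          branch 2.2.1 (add V, (not X or not Y)):
            (not X or not Y): β-rule — branch into not X  //  not Y.
              branch 2.2.1.1 (add not X):
                ○ open, literals {V=1, X=0}.
              branch 2.2.1.2 (add not Y):
                ○ open, literals {V=1, Y=0}.
          branch 2.2.2 (add not V, not (not X or not Y)):
            not (not X or not Y): α-rule — add not not X, not not Y.
            ○ open, literals {V=0, X=1, Y=1}.
0 branches closed, 6 open.
Each open branch fixes some atoms; the unmentioned ones are free. Counting distinct full assignments: branch {V=1, Z=1} (X, Y, W) contributes 8 new; branch {W=1} (X, Y, Z, V) contributes 12 new; branch {Z=1} (X, Y, W, V) contributes 4 new; branch {V=1, X=0} (Y, Z, W) contributes 2 new; branch {V=1, Y=0} (X, Z, W) contributes 1 new; branch {V=0, X=1, Y=1} (Z, W) contributes 1 new. Total: 28.

28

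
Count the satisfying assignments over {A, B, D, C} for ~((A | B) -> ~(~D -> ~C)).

Initial set: {~((A | B) -> ~(~D -> ~C))}.
~((A | B) -> ~(~D -> ~C)): α-rule — add (A | B), ~~(~D -> ~C).
(A | B): β-rule — branch into A  //  B.
  branch 1 (add A):
    ~~(~D -> ~C): β-rule — branch into ~~D  //  ~C.
      branch 1.1 (add ~~D):
        ○ open, literals {A=1, D=1}.
      branch 1.2 (add ~C):
        ○ open, literals {A=1, C=0}.
  branch 2 (add B):
    ~~(~D -> ~C): β-rule — branch into ~~D  //  ~C.
      branch 2.1 (add ~~D):
        ○ open, literals {B=1, D=1}.
      branch 2.2 (add ~C):
        ○ open, literals {B=1, C=0}.
0 branches closed, 4 open.
Each open branch fixes some atoms; the unmentioned ones are free. Counting distinct full assignments: branch {A=1, D=1} (B, C) contributes 4 new; branch {A=1, C=0} (B, D) contributes 2 new; branch {B=1, D=1} (A, C) contributes 2 new; branch {B=1, C=0} (A, D) contributes 1 new. Total: 9.

9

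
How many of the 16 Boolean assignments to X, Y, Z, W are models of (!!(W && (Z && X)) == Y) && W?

4

Initial set: {((!!(W && (Z && X)) == Y) && W)}.
((!!(W && (Z && X)) == Y) && W): α-rule — add (!!(W && (Z && X)) == Y), W.
(!!(W && (Z && X)) == Y): β-rule — branch into !!(W && (Z && X)), Y  //  !!!(W && (Z && X)), !Y.
  branch 1 (add !!(W && (Z && X)), Y):
    !!(W && (Z && X)): drop double negation, giving (W && (Z && X)).
    (W && (Z && X)): α-rule — add W, (Z && X).
    (Z && X): α-rule — add Z, X.
    ○ open, literals {W=T, X=T, Y=T, Z=T}.
  branch 2 (add !!!(W && (Z && X)), !Y):
    !!!(W && (Z && X)): drop double negation, giving !(W && (Z && X)).
    !(W && (Z && X)): β-rule — branch into !W  //  !(Z && X).
      branch 2.1 (add !W):
        × closes — contains both W and !W.
      branch 2.2 (add !(Z && X)):
        !(Z && X): β-rule — branch into !Z  //  !X.
          branch 2.2.1 (add !Z):
            ○ open, literals {W=T, Y=F, Z=F}.
          branch 2.2.2 (add !X):
            ○ open, literals {W=T, X=F, Y=F}.
1 branch closed, 3 open.
Each open branch fixes some atoms; the unmentioned ones are free. Counting distinct full assignments: branch {W=T, X=T, Y=T, Z=T} (none free) contributes 1 new; branch {W=T, Y=F, Z=F} (X) contributes 2 new; branch {W=T, X=F, Y=F} (Z) contributes 1 new. Total: 4.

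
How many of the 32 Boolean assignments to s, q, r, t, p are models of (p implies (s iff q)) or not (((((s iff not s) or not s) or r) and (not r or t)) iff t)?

Initial set: {((p implies (s iff q)) or not (((((s iff not s) or not s) or r) and (not r or t)) iff t))}.
((p implies (s iff q)) or not (((((s iff not s) or not s) or r) and (not r or t)) iff t)): β-rule — branch into (p implies (s iff q))  //  not (((((s iff not s) or not s) or r) and (not r or t)) iff t).
  branch 1 (add (p implies (s iff q))):
    (p implies (s iff q)): β-rule — branch into not p  //  (s iff q).
      branch 1.1 (add not p):
        ○ open, literals {p=false}.
      branch 1.2 (add (s iff q)):
        (s iff q): β-rule — branch into s, q  //  not s, not q.
          branch 1.2.1 (add s, q):
            ○ open, literals {q=true, s=true}.
          branch 1.2.2 (add not s, not q):
            ○ open, literals {q=false, s=false}.
  branch 2 (add not (((((s iff not s) or not s) or r) and (not r or t)) iff t)):
    not (((((s iff not s) or not s) or r) and (not r or t)) iff t): β-rule — branch into ((((s iff not s) or not s) or r) and (not r or t)), not t  //  not ((((s iff not s) or not s) or r) and (not r or t)), t.
      branch 2.1 (add ((((s iff not s) or not s) or r) and (not r or t)), not t):
        ((((s iff not s) or not s) or r) and (not r or t)): α-rule — add (((s iff not s) or not s) or r), (not r or t).
        (((s iff not s) or not s) or r): β-rule — branch into ((s iff not s) or not s)  //  r.
          branch 2.1.1 (add ((s iff not s) or not s)):
            (not r or t): β-rule — branch into not r  //  t.
              branch 2.1.1.1 (add not r):
                ((s iff not s) or not s): β-rule — branch into (s iff not s)  //  not s.
                  branch 2.1.1.1.1 (add (s iff not s)):
                    (s iff not s): β-rule — branch into s, not s  //  not s, not not s.
                      branch 2.1.1.1.1.1 (add s, not s):
                        × closes — contains both s and not s.
                      branch 2.1.1.1.1.2 (add not s, not not s):
                        × closes — contains both s and not s.
                  branch 2.1.1.1.2 (add not s):
                    ○ open, literals {r=false, s=false, t=false}.
              branch 2.1.1.2 (add t):
                × closes — contains both t and not t.
          branch 2.1.2 (add r):
            (not r or t): β-rule — branch into not r  //  t.
              branch 2.1.2.1 (add not r):
                × closes — contains both r and not r.
              branch 2.1.2.2 (add t):
                × closes — contains both t and not t.
      branch 2.2 (add not ((((s iff not s) or not s) or r) and (not r or t)), t):
        not ((((s iff not s) or not s) or r) and (not r or t)): β-rule — branch into not (((s iff not s) or not s) or r)  //  not (not r or t).
          branch 2.2.1 (add not (((s iff not s) or not s) or r)):
            not (((s iff not s) or not s) or r): α-rule — add not ((s iff not s) or not s), not r.
            not ((s iff not s) or not s): α-rule — add not (s iff not s), not not s.
            not (s iff not s): β-rule — branch into s, not not s  //  not s, not s.
              branch 2.2.1.1 (add s, not not s):
                ○ open, literals {r=false, s=true, t=true}.
              branch 2.2.1.2 (add not s, not s):
                × closes — contains both s and not s.
          branch 2.2.2 (add not (not r or t)):
            not (not r or t): α-rule — add not not r, not t.
            × closes — contains both t and not t.
7 branches closed, 5 open.
Each open branch fixes some atoms; the unmentioned ones are free. Counting distinct full assignments: branch {p=false} (s, q, r, t) contributes 16 new; branch {q=true, s=true} (r, t, p) contributes 4 new; branch {q=false, s=false} (r, t, p) contributes 4 new; branch {r=false, s=false, t=false} (q, p) contributes 1 new; branch {r=false, s=true, t=true} (q, p) contributes 1 new. Total: 26.

26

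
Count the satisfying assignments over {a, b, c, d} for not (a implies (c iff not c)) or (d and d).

12

Initial set: {(not (a implies (c iff not c)) or (d and d))}.
(not (a implies (c iff not c)) or (d and d)): β-rule — branch into not (a implies (c iff not c))  //  (d and d).
  branch 1 (add not (a implies (c iff not c))):
    not (a implies (c iff not c)): α-rule — add a, not (c iff not c).
    not (c iff not c): β-rule — branch into c, not not c  //  not c, not c.
      branch 1.1 (add c, not not c):
        ○ open, literals {a=1, c=1}.
      branch 1.2 (add not c, not c):
        ○ open, literals {a=1, c=0}.
  branch 2 (add (d and d)):
    (d and d): α-rule — add d, d.
    ○ open, literals {d=1}.
0 branches closed, 3 open.
Each open branch fixes some atoms; the unmentioned ones are free. Counting distinct full assignments: branch {a=1, c=1} (b, d) contributes 4 new; branch {a=1, c=0} (b, d) contributes 4 new; branch {d=1} (a, b, c) contributes 4 new. Total: 12.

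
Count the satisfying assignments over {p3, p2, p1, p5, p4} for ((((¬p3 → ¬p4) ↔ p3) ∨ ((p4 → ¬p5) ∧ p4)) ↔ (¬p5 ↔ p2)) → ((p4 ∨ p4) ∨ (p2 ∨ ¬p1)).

30

Initial set: {(((((¬p3 → ¬p4) ↔ p3) ∨ ((p4 → ¬p5) ∧ p4)) ↔ (¬p5 ↔ p2)) → ((p4 ∨ p4) ∨ (p2 ∨ ¬p1)))}.
(((((¬p3 → ¬p4) ↔ p3) ∨ ((p4 → ¬p5) ∧ p4)) ↔ (¬p5 ↔ p2)) → ((p4 ∨ p4) ∨ (p2 ∨ ¬p1))): β-rule — branch into ¬((((¬p3 → ¬p4) ↔ p3) ∨ ((p4 → ¬p5) ∧ p4)) ↔ (¬p5 ↔ p2))  //  ((p4 ∨ p4) ∨ (p2 ∨ ¬p1)).
  branch 1 (add ¬((((¬p3 → ¬p4) ↔ p3) ∨ ((p4 → ¬p5) ∧ p4)) ↔ (¬p5 ↔ p2))):
    ¬((((¬p3 → ¬p4) ↔ p3) ∨ ((p4 → ¬p5) ∧ p4)) ↔ (¬p5 ↔ p2)): β-rule — branch into (((¬p3 → ¬p4) ↔ p3) ∨ ((p4 → ¬p5) ∧ p4)), ¬(¬p5 ↔ p2)  //  ¬(((¬p3 → ¬p4) ↔ p3) ∨ ((p4 → ¬p5) ∧ p4)), (¬p5 ↔ p2).
      branch 1.1 (add (((¬p3 → ¬p4) ↔ p3) ∨ ((p4 → ¬p5) ∧ p4)), ¬(¬p5 ↔ p2)):
        (((¬p3 → ¬p4) ↔ p3) ∨ ((p4 → ¬p5) ∧ p4)): β-rule — branch into ((¬p3 → ¬p4) ↔ p3)  //  ((p4 → ¬p5) ∧ p4).
          branch 1.1.1 (add ((¬p3 → ¬p4) ↔ p3)):
            ¬(¬p5 ↔ p2): β-rule — branch into ¬p5, ¬p2  //  ¬¬p5, p2.
              branch 1.1.1.1 (add ¬p5, ¬p2):
                ((¬p3 → ¬p4) ↔ p3): β-rule — branch into (¬p3 → ¬p4), p3  //  ¬(¬p3 → ¬p4), ¬p3.
                  branch 1.1.1.1.1 (add (¬p3 → ¬p4), p3):
                    (¬p3 → ¬p4): β-rule — branch into ¬¬p3  //  ¬p4.
                      branch 1.1.1.1.1.1 (add ¬¬p3):
                        ○ open, literals {p2=F, p3=T, p5=F}.
                      branch 1.1.1.1.1.2 (add ¬p4):
                        ○ open, literals {p2=F, p3=T, p4=F, p5=F}.
                  branch 1.1.1.1.2 (add ¬(¬p3 → ¬p4), ¬p3):
                    ¬(¬p3 → ¬p4): α-rule — add ¬p3, ¬¬p4.
                    ○ open, literals {p2=F, p3=F, p4=T, p5=F}.
              branch 1.1.1.2 (add ¬¬p5, p2):
                ((¬p3 → ¬p4) ↔ p3): β-rule — branch into (¬p3 → ¬p4), p3  //  ¬(¬p3 → ¬p4), ¬p3.
                  branch 1.1.1.2.1 (add (¬p3 → ¬p4), p3):
                    (¬p3 → ¬p4): β-rule — branch into ¬¬p3  //  ¬p4.
                      branch 1.1.1.2.1.1 (add ¬¬p3):
                        ○ open, literals {p2=T, p3=T, p5=T}.
                      branch 1.1.1.2.1.2 (add ¬p4):
                        ○ open, literals {p2=T, p3=T, p4=F, p5=T}.
                  branch 1.1.1.2.2 (add ¬(¬p3 → ¬p4), ¬p3):
                    ¬(¬p3 → ¬p4): α-rule — add ¬p3, ¬¬p4.
                    ○ open, literals {p2=T, p3=F, p4=T, p5=T}.
          branch 1.1.2 (add ((p4 → ¬p5) ∧ p4)):
            ((p4 → ¬p5) ∧ p4): α-rule — add (p4 → ¬p5), p4.
            ¬(¬p5 ↔ p2): β-rule — branch into ¬p5, ¬p2  //  ¬¬p5, p2.
              branch 1.1.2.1 (add ¬p5, ¬p2):
                (p4 → ¬p5): β-rule — branch into ¬p4  //  ¬p5.
                  branch 1.1.2.1.1 (add ¬p4):
                    × closes — contains both p4 and ¬p4.
                  branch 1.1.2.1.2 (add ¬p5):
                    ○ open, literals {p2=F, p4=T, p5=F}.
              branch 1.1.2.2 (add ¬¬p5, p2):
                (p4 → ¬p5): β-rule — branch into ¬p4  //  ¬p5.
                  branch 1.1.2.2.1 (add ¬p4):
                    × closes — contains both p4 and ¬p4.
                  branch 1.1.2.2.2 (add ¬p5):
                    × closes — contains both p5 and ¬p5.
      branch 1.2 (add ¬(((¬p3 → ¬p4) ↔ p3) ∨ ((p4 → ¬p5) ∧ p4)), (¬p5 ↔ p2)):
        ¬(((¬p3 → ¬p4) ↔ p3) ∨ ((p4 → ¬p5) ∧ p4)): α-rule — add ¬((¬p3 → ¬p4) ↔ p3), ¬((p4 → ¬p5) ∧ p4).
        (¬p5 ↔ p2): β-rule — branch into ¬p5, p2  //  ¬¬p5, ¬p2.
          branch 1.2.1 (add ¬p5, p2):
            ¬((¬p3 → ¬p4) ↔ p3): β-rule — branch into (¬p3 → ¬p4), ¬p3  //  ¬(¬p3 → ¬p4), p3.
              branch 1.2.1.1 (add (¬p3 → ¬p4), ¬p3):
                ¬((p4 → ¬p5) ∧ p4): β-rule — branch into ¬(p4 → ¬p5)  //  ¬p4.
                  branch 1.2.1.1.1 (add ¬(p4 → ¬p5)):
                    ¬(p4 → ¬p5): α-rule — add p4, ¬¬p5.
                    × closes — contains both p5 and ¬p5.
                  branch 1.2.1.1.2 (add ¬p4):
                    (¬p3 → ¬p4): β-rule — branch into ¬¬p3  //  ¬p4.
                      branch 1.2.1.1.2.1 (add ¬¬p3):
                        × closes — contains both p3 and ¬p3.
                      branch 1.2.1.1.2.2 (add ¬p4):
                        ○ open, literals {p2=T, p3=F, p4=F, p5=F}.
              branch 1.2.1.2 (add ¬(¬p3 → ¬p4), p3):
                ¬(¬p3 → ¬p4): α-rule — add ¬p3, ¬¬p4.
                × closes — contains both p3 and ¬p3.
          branch 1.2.2 (add ¬¬p5, ¬p2):
            ¬((¬p3 → ¬p4) ↔ p3): β-rule — branch into (¬p3 → ¬p4), ¬p3  //  ¬(¬p3 → ¬p4), p3.
              branch 1.2.2.1 (add (¬p3 → ¬p4), ¬p3):
                ¬((p4 → ¬p5) ∧ p4): β-rule — branch into ¬(p4 → ¬p5)  //  ¬p4.
                  branch 1.2.2.1.1 (add ¬(p4 → ¬p5)):
                    ¬(p4 → ¬p5): α-rule — add p4, ¬¬p5.
                    (¬p3 → ¬p4): β-rule — branch into ¬¬p3  //  ¬p4.
                      branch 1.2.2.1.1.1 (add ¬¬p3):
                        × closes — contains both p3 and ¬p3.
                      branch 1.2.2.1.1.2 (add ¬p4):
                        × closes — contains both p4 and ¬p4.
                  branch 1.2.2.1.2 (add ¬p4):
                    (¬p3 → ¬p4): β-rule — branch into ¬¬p3  //  ¬p4.
                      branch 1.2.2.1.2.1 (add ¬¬p3):
                        × closes — contains both p3 and ¬p3.
                      branch 1.2.2.1.2.2 (add ¬p4):
                        ○ open, literals {p2=F, p3=F, p4=F, p5=T}.
              branch 1.2.2.2 (add ¬(¬p3 → ¬p4), p3):
                ¬(¬p3 → ¬p4): α-rule — add ¬p3, ¬¬p4.
                × closes — contains both p3 and ¬p3.
  branch 2 (add ((p4 ∨ p4) ∨ (p2 ∨ ¬p1))):
    ((p4 ∨ p4) ∨ (p2 ∨ ¬p1)): β-rule — branch into (p4 ∨ p4)  //  (p2 ∨ ¬p1).
      branch 2.1 (add (p4 ∨ p4)):
        (p4 ∨ p4): β-rule — branch into p4  //  p4.
          branch 2.1.1 (add p4):
            ○ open, literals {p4=T}.
          branch 2.1.2 (add p4):
            ○ open, literals {p4=T}.
      branch 2.2 (add (p2 ∨ ¬p1)):
        (p2 ∨ ¬p1): β-rule — branch into p2  //  ¬p1.
          branch 2.2.1 (add p2):
            ○ open, literals {p2=T}.
          branch 2.2.2 (add ¬p1):
            ○ open, literals {p1=F}.
10 branches closed, 13 open.
Each open branch fixes some atoms; the unmentioned ones are free. Counting distinct full assignments: branch {p2=F, p3=T, p5=F} (p1, p4) contributes 4 new; branch {p2=F, p3=T, p4=F, p5=F} (p1) contributes 0 new; branch {p2=F, p3=F, p4=T, p5=F} (p1) contributes 2 new; branch {p2=T, p3=T, p5=T} (p1, p4) contributes 4 new; branch {p2=T, p3=T, p4=F, p5=T} (p1) contributes 0 new; branch {p2=T, p3=F, p4=T, p5=T} (p1) contributes 2 new; branch {p2=F, p4=T, p5=F} (p3, p1) contributes 0 new; branch {p2=T, p3=F, p4=F, p5=F} (p1) contributes 2 new; branch {p2=F, p3=F, p4=F, p5=T} (p1) contributes 2 new; branch {p4=T} (p3, p2, p1, p5) contributes 8 new; branch {p4=T} (p3, p2, p1, p5) contributes 0 new; branch {p2=T} (p3, p1, p5, p4) contributes 4 new; branch {p1=F} (p3, p2, p5, p4) contributes 2 new. Total: 30.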